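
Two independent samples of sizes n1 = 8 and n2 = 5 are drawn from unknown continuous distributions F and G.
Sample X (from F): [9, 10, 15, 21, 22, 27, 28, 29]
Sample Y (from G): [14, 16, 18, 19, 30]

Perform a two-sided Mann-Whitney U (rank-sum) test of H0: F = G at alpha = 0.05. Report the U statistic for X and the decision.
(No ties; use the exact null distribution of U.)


Step 1: Combine and sort all 13 observations; assign midranks.
sorted (value, group): (9,X), (10,X), (14,Y), (15,X), (16,Y), (18,Y), (19,Y), (21,X), (22,X), (27,X), (28,X), (29,X), (30,Y)
ranks: 9->1, 10->2, 14->3, 15->4, 16->5, 18->6, 19->7, 21->8, 22->9, 27->10, 28->11, 29->12, 30->13
Step 2: Rank sum for X: R1 = 1 + 2 + 4 + 8 + 9 + 10 + 11 + 12 = 57.
Step 3: U_X = R1 - n1(n1+1)/2 = 57 - 8*9/2 = 57 - 36 = 21.
       U_Y = n1*n2 - U_X = 40 - 21 = 19.
Step 4: No ties, so the exact null distribution of U (based on enumerating the C(13,8) = 1287 equally likely rank assignments) gives the two-sided p-value.
Step 5: p-value = 0.943279; compare to alpha = 0.05. fail to reject H0.

U_X = 21, p = 0.943279, fail to reject H0 at alpha = 0.05.


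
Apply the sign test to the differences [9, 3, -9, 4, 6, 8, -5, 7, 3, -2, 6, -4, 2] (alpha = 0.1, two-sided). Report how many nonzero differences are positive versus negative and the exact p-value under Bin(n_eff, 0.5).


Step 1: Discard zero differences. Original n = 13; n_eff = number of nonzero differences = 13.
Nonzero differences (with sign): +9, +3, -9, +4, +6, +8, -5, +7, +3, -2, +6, -4, +2
Step 2: Count signs: positive = 9, negative = 4.
Step 3: Under H0: P(positive) = 0.5, so the number of positives S ~ Bin(13, 0.5).
Step 4: Two-sided exact p-value = sum of Bin(13,0.5) probabilities at or below the observed probability = 0.266846.
Step 5: alpha = 0.1. fail to reject H0.

n_eff = 13, pos = 9, neg = 4, p = 0.266846, fail to reject H0.


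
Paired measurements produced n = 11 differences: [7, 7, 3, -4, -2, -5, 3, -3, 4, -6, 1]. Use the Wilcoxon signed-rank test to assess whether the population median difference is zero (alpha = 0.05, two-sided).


Step 1: Drop any zero differences (none here) and take |d_i|.
|d| = [7, 7, 3, 4, 2, 5, 3, 3, 4, 6, 1]
Step 2: Midrank |d_i| (ties get averaged ranks).
ranks: |7|->10.5, |7|->10.5, |3|->4, |4|->6.5, |2|->2, |5|->8, |3|->4, |3|->4, |4|->6.5, |6|->9, |1|->1
Step 3: Attach original signs; sum ranks with positive sign and with negative sign.
W+ = 10.5 + 10.5 + 4 + 4 + 6.5 + 1 = 36.5
W- = 6.5 + 2 + 8 + 4 + 9 = 29.5
(Check: W+ + W- = 66 should equal n(n+1)/2 = 66.)
Step 4: Test statistic W = min(W+, W-) = 29.5.
Step 5: Ties in |d|, so use the tie-corrected normal approximation.
        E[W] = n(n+1)/4 = 11*12/4 = 33.
        Tie groups: |d|=3 (t=3), |d|=4 (t=2), |d|=7 (t=2); sum(t^3 - t) = 36.
        Var[W] = n(n+1)(2n+1)/24 - sum(t^3-t)/48 = 3036/24 - 36/48 = 125.75.
        z = (W - E[W]) / sqrt(Var[W]) = (29.5 - 33) / 11.2138 = -0.3121.
        Two-sided p = 2*Phi(z) = 0.754953.
Step 6: alpha = 0.05. fail to reject H0.

W+ = 36.5, W- = 29.5, W = min = 29.5, p = 0.754953, fail to reject H0.


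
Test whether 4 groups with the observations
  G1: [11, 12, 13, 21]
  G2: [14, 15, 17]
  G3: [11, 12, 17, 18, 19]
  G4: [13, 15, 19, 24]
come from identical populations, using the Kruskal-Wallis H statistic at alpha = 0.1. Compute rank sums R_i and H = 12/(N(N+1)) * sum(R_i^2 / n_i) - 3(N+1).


Step 1: Combine all N = 16 observations and assign midranks.
sorted (value, group, rank): (11,G1,1.5), (11,G3,1.5), (12,G1,3.5), (12,G3,3.5), (13,G1,5.5), (13,G4,5.5), (14,G2,7), (15,G2,8.5), (15,G4,8.5), (17,G2,10.5), (17,G3,10.5), (18,G3,12), (19,G3,13.5), (19,G4,13.5), (21,G1,15), (24,G4,16)
Step 2: Sum ranks within each group.
R_1 = 25.5 (n_1 = 4)
R_2 = 26 (n_2 = 3)
R_3 = 41 (n_3 = 5)
R_4 = 43.5 (n_4 = 4)
Step 3: H = 12/(N(N+1)) * sum(R_i^2/n_i) - 3(N+1)
     = 12/(16*17) * (25.5^2/4 + 26^2/3 + 41^2/5 + 43.5^2/4) - 3*17
     = 0.044118 * 1197.16 - 51
     = 1.815809.
Step 4: Ties present; correction factor C = 1 - 36/(16^3 - 16) = 0.991176. Corrected H = 1.815809 / 0.991176 = 1.831973.
Step 5: Under H0, H ~ chi^2(3); p-value = 0.608002.
Step 6: alpha = 0.1. fail to reject H0.

H = 1.8320, df = 3, p = 0.608002, fail to reject H0.


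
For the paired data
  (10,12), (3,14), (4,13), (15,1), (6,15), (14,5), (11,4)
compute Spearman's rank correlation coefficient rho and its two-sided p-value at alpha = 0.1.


Step 1: Rank x and y separately (midranks; no ties here).
rank(x): 10->4, 3->1, 4->2, 15->7, 6->3, 14->6, 11->5
rank(y): 12->4, 14->6, 13->5, 1->1, 15->7, 5->3, 4->2
Step 2: d_i = R_x(i) - R_y(i); compute d_i^2.
  (4-4)^2=0, (1-6)^2=25, (2-5)^2=9, (7-1)^2=36, (3-7)^2=16, (6-3)^2=9, (5-2)^2=9
sum(d^2) = 104.
Step 3: rho = 1 - 6*104 / (7*(7^2 - 1)) = 1 - 624/336 = -0.857143.
Step 4: Under H0, t = rho * sqrt((n-2)/(1-rho^2)) = -3.7210 ~ t(5).
Step 5: Two-sided p-value from the t-distribution with 5 df = 0.013697.
Step 6: alpha = 0.1. reject H0.

rho = -0.8571, p = 0.013697, reject H0 at alpha = 0.1.


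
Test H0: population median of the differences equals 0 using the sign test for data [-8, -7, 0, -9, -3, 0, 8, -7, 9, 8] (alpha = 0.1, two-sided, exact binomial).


Step 1: Discard zero differences. Original n = 10; n_eff = number of nonzero differences = 8.
Nonzero differences (with sign): -8, -7, -9, -3, +8, -7, +9, +8
Step 2: Count signs: positive = 3, negative = 5.
Step 3: Under H0: P(positive) = 0.5, so the number of positives S ~ Bin(8, 0.5).
Step 4: Two-sided exact p-value = sum of Bin(8,0.5) probabilities at or below the observed probability = 0.726562.
Step 5: alpha = 0.1. fail to reject H0.

n_eff = 8, pos = 3, neg = 5, p = 0.726562, fail to reject H0.


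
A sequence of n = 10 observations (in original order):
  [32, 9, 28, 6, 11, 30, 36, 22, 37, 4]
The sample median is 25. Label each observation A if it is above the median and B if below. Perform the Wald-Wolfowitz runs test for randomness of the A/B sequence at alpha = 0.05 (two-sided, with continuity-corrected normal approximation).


Step 1: Compute median = 25; label A = above, B = below.
Labels in order: ABABBAABAB  (n_A = 5, n_B = 5)
Step 2: Count runs R = 8.
Step 3: Under H0 (random ordering), E[R] = 2*n_A*n_B/(n_A+n_B) + 1 = 2*5*5/10 + 1 = 6.0000.
        Var[R] = 2*n_A*n_B*(2*n_A*n_B - n_A - n_B) / ((n_A+n_B)^2 * (n_A+n_B-1)) = 2000/900 = 2.2222.
        SD[R] = 1.4907.
Step 4: Continuity-corrected z = (R - 0.5 - E[R]) / SD[R] = (8 - 0.5 - 6.0000) / 1.4907 = 1.0062.
Step 5: Two-sided p-value via normal approximation = 2*(1 - Phi(|z|)) = 0.314305.
Step 6: alpha = 0.05. fail to reject H0.

R = 8, z = 1.0062, p = 0.314305, fail to reject H0.


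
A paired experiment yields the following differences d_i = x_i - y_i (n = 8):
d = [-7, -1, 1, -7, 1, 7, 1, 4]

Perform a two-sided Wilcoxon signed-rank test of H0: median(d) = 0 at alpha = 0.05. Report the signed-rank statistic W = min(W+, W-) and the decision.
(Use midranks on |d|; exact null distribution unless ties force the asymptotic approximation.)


Step 1: Drop any zero differences (none here) and take |d_i|.
|d| = [7, 1, 1, 7, 1, 7, 1, 4]
Step 2: Midrank |d_i| (ties get averaged ranks).
ranks: |7|->7, |1|->2.5, |1|->2.5, |7|->7, |1|->2.5, |7|->7, |1|->2.5, |4|->5
Step 3: Attach original signs; sum ranks with positive sign and with negative sign.
W+ = 2.5 + 2.5 + 7 + 2.5 + 5 = 19.5
W- = 7 + 2.5 + 7 = 16.5
(Check: W+ + W- = 36 should equal n(n+1)/2 = 36.)
Step 4: Test statistic W = min(W+, W-) = 16.5.
Step 5: Ties in |d|, so use the tie-corrected normal approximation.
        E[W] = n(n+1)/4 = 8*9/4 = 18.
        Tie groups: |d|=1 (t=4), |d|=7 (t=3); sum(t^3 - t) = 84.
        Var[W] = n(n+1)(2n+1)/24 - sum(t^3-t)/48 = 1224/24 - 84/48 = 49.25.
        z = (W - E[W]) / sqrt(Var[W]) = (16.5 - 18) / 7.0178 = -0.2137.
        Two-sided p = 2*Phi(z) = 0.830749.
Step 6: alpha = 0.05. fail to reject H0.

W+ = 19.5, W- = 16.5, W = min = 16.5, p = 0.830749, fail to reject H0.


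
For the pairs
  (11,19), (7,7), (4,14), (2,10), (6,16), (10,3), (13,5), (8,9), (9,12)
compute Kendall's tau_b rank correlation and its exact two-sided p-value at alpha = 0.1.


Step 1: Enumerate the 36 unordered pairs (i,j) with i<j and classify each by sign(x_j-x_i) * sign(y_j-y_i).
  (1,2):dx=-4,dy=-12->C; (1,3):dx=-7,dy=-5->C; (1,4):dx=-9,dy=-9->C; (1,5):dx=-5,dy=-3->C
  (1,6):dx=-1,dy=-16->C; (1,7):dx=+2,dy=-14->D; (1,8):dx=-3,dy=-10->C; (1,9):dx=-2,dy=-7->C
  (2,3):dx=-3,dy=+7->D; (2,4):dx=-5,dy=+3->D; (2,5):dx=-1,dy=+9->D; (2,6):dx=+3,dy=-4->D
  (2,7):dx=+6,dy=-2->D; (2,8):dx=+1,dy=+2->C; (2,9):dx=+2,dy=+5->C; (3,4):dx=-2,dy=-4->C
  (3,5):dx=+2,dy=+2->C; (3,6):dx=+6,dy=-11->D; (3,7):dx=+9,dy=-9->D; (3,8):dx=+4,dy=-5->D
  (3,9):dx=+5,dy=-2->D; (4,5):dx=+4,dy=+6->C; (4,6):dx=+8,dy=-7->D; (4,7):dx=+11,dy=-5->D
  (4,8):dx=+6,dy=-1->D; (4,9):dx=+7,dy=+2->C; (5,6):dx=+4,dy=-13->D; (5,7):dx=+7,dy=-11->D
  (5,8):dx=+2,dy=-7->D; (5,9):dx=+3,dy=-4->D; (6,7):dx=+3,dy=+2->C; (6,8):dx=-2,dy=+6->D
  (6,9):dx=-1,dy=+9->D; (7,8):dx=-5,dy=+4->D; (7,9):dx=-4,dy=+7->D; (8,9):dx=+1,dy=+3->C
Step 2: C = 15, D = 21, total pairs = 36.
Step 3: tau = (C - D)/(n(n-1)/2) = (15 - 21)/36 = -0.166667.
Step 4: Exact two-sided p-value (enumerate n! = 362880 permutations of y under H0): p = 0.612202.
Step 5: alpha = 0.1. fail to reject H0.

tau_b = -0.1667 (C=15, D=21), p = 0.612202, fail to reject H0.


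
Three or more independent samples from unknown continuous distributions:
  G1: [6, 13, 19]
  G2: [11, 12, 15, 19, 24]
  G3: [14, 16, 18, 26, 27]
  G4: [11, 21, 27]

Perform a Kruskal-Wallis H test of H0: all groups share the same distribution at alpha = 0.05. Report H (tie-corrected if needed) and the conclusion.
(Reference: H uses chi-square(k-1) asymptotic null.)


Step 1: Combine all N = 16 observations and assign midranks.
sorted (value, group, rank): (6,G1,1), (11,G2,2.5), (11,G4,2.5), (12,G2,4), (13,G1,5), (14,G3,6), (15,G2,7), (16,G3,8), (18,G3,9), (19,G1,10.5), (19,G2,10.5), (21,G4,12), (24,G2,13), (26,G3,14), (27,G3,15.5), (27,G4,15.5)
Step 2: Sum ranks within each group.
R_1 = 16.5 (n_1 = 3)
R_2 = 37 (n_2 = 5)
R_3 = 52.5 (n_3 = 5)
R_4 = 30 (n_4 = 3)
Step 3: H = 12/(N(N+1)) * sum(R_i^2/n_i) - 3(N+1)
     = 12/(16*17) * (16.5^2/3 + 37^2/5 + 52.5^2/5 + 30^2/3) - 3*17
     = 0.044118 * 1215.8 - 51
     = 2.638235.
Step 4: Ties present; correction factor C = 1 - 18/(16^3 - 16) = 0.995588. Corrected H = 2.638235 / 0.995588 = 2.649926.
Step 5: Under H0, H ~ chi^2(3); p-value = 0.448804.
Step 6: alpha = 0.05. fail to reject H0.

H = 2.6499, df = 3, p = 0.448804, fail to reject H0.


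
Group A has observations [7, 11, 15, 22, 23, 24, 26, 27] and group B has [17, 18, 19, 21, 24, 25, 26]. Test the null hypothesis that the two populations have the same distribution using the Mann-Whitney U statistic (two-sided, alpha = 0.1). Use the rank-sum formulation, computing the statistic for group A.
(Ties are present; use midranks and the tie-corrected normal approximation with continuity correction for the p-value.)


Step 1: Combine and sort all 15 observations; assign midranks.
sorted (value, group): (7,X), (11,X), (15,X), (17,Y), (18,Y), (19,Y), (21,Y), (22,X), (23,X), (24,X), (24,Y), (25,Y), (26,X), (26,Y), (27,X)
ranks: 7->1, 11->2, 15->3, 17->4, 18->5, 19->6, 21->7, 22->8, 23->9, 24->10.5, 24->10.5, 25->12, 26->13.5, 26->13.5, 27->15
Step 2: Rank sum for X: R1 = 1 + 2 + 3 + 8 + 9 + 10.5 + 13.5 + 15 = 62.
Step 3: U_X = R1 - n1(n1+1)/2 = 62 - 8*9/2 = 62 - 36 = 26.
       U_Y = n1*n2 - U_X = 56 - 26 = 30.
Step 4: Ties are present, so use the tie-corrected normal approximation (with continuity correction) for the p-value.
Step 5: p-value = 0.861942; compare to alpha = 0.1. fail to reject H0.

U_X = 26, p = 0.861942, fail to reject H0 at alpha = 0.1.


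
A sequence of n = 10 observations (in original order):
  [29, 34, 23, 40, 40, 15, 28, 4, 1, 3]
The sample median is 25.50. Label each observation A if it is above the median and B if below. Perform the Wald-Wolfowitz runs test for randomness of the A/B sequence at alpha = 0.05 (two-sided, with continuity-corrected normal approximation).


Step 1: Compute median = 25.50; label A = above, B = below.
Labels in order: AABAABABBB  (n_A = 5, n_B = 5)
Step 2: Count runs R = 6.
Step 3: Under H0 (random ordering), E[R] = 2*n_A*n_B/(n_A+n_B) + 1 = 2*5*5/10 + 1 = 6.0000.
        Var[R] = 2*n_A*n_B*(2*n_A*n_B - n_A - n_B) / ((n_A+n_B)^2 * (n_A+n_B-1)) = 2000/900 = 2.2222.
        SD[R] = 1.4907.
Step 4: R = E[R], so z = 0 with no continuity correction.
Step 5: Two-sided p-value via normal approximation = 2*(1 - Phi(|z|)) = 1.000000.
Step 6: alpha = 0.05. fail to reject H0.

R = 6, z = 0.0000, p = 1.000000, fail to reject H0.


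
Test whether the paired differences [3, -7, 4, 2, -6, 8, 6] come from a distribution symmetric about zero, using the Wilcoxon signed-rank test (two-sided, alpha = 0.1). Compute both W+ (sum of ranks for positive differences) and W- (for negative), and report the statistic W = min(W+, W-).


Step 1: Drop any zero differences (none here) and take |d_i|.
|d| = [3, 7, 4, 2, 6, 8, 6]
Step 2: Midrank |d_i| (ties get averaged ranks).
ranks: |3|->2, |7|->6, |4|->3, |2|->1, |6|->4.5, |8|->7, |6|->4.5
Step 3: Attach original signs; sum ranks with positive sign and with negative sign.
W+ = 2 + 3 + 1 + 7 + 4.5 = 17.5
W- = 6 + 4.5 = 10.5
(Check: W+ + W- = 28 should equal n(n+1)/2 = 28.)
Step 4: Test statistic W = min(W+, W-) = 10.5.
Step 5: Ties in |d|, so use the tie-corrected normal approximation.
        E[W] = n(n+1)/4 = 7*8/4 = 14.
        Tie groups: |d|=6 (t=2); sum(t^3 - t) = 6.
        Var[W] = n(n+1)(2n+1)/24 - sum(t^3-t)/48 = 840/24 - 6/48 = 34.875.
        z = (W - E[W]) / sqrt(Var[W]) = (10.5 - 14) / 5.9055 = -0.5927.
        Two-sided p = 2*Phi(z) = 0.553404.
Step 6: alpha = 0.1. fail to reject H0.

W+ = 17.5, W- = 10.5, W = min = 10.5, p = 0.553404, fail to reject H0.


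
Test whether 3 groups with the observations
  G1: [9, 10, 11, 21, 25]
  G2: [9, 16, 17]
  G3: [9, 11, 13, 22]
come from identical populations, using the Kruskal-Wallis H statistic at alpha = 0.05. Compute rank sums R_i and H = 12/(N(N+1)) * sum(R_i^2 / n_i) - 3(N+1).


Step 1: Combine all N = 12 observations and assign midranks.
sorted (value, group, rank): (9,G1,2), (9,G2,2), (9,G3,2), (10,G1,4), (11,G1,5.5), (11,G3,5.5), (13,G3,7), (16,G2,8), (17,G2,9), (21,G1,10), (22,G3,11), (25,G1,12)
Step 2: Sum ranks within each group.
R_1 = 33.5 (n_1 = 5)
R_2 = 19 (n_2 = 3)
R_3 = 25.5 (n_3 = 4)
Step 3: H = 12/(N(N+1)) * sum(R_i^2/n_i) - 3(N+1)
     = 12/(12*13) * (33.5^2/5 + 19^2/3 + 25.5^2/4) - 3*13
     = 0.076923 * 507.346 - 39
     = 0.026603.
Step 4: Ties present; correction factor C = 1 - 30/(12^3 - 12) = 0.982517. Corrected H = 0.026603 / 0.982517 = 0.027076.
Step 5: Under H0, H ~ chi^2(2); p-value = 0.986553.
Step 6: alpha = 0.05. fail to reject H0.

H = 0.0271, df = 2, p = 0.986553, fail to reject H0.


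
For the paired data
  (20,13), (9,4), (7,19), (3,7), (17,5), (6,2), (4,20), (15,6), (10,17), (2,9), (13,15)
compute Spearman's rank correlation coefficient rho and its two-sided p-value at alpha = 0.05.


Step 1: Rank x and y separately (midranks; no ties here).
rank(x): 20->11, 9->6, 7->5, 3->2, 17->10, 6->4, 4->3, 15->9, 10->7, 2->1, 13->8
rank(y): 13->7, 4->2, 19->10, 7->5, 5->3, 2->1, 20->11, 6->4, 17->9, 9->6, 15->8
Step 2: d_i = R_x(i) - R_y(i); compute d_i^2.
  (11-7)^2=16, (6-2)^2=16, (5-10)^2=25, (2-5)^2=9, (10-3)^2=49, (4-1)^2=9, (3-11)^2=64, (9-4)^2=25, (7-9)^2=4, (1-6)^2=25, (8-8)^2=0
sum(d^2) = 242.
Step 3: rho = 1 - 6*242 / (11*(11^2 - 1)) = 1 - 1452/1320 = -0.100000.
Step 4: Under H0, t = rho * sqrt((n-2)/(1-rho^2)) = -0.3015 ~ t(9).
Step 5: Two-sided p-value from the t-distribution with 9 df = 0.769875.
Step 6: alpha = 0.05. fail to reject H0.

rho = -0.1000, p = 0.769875, fail to reject H0 at alpha = 0.05.


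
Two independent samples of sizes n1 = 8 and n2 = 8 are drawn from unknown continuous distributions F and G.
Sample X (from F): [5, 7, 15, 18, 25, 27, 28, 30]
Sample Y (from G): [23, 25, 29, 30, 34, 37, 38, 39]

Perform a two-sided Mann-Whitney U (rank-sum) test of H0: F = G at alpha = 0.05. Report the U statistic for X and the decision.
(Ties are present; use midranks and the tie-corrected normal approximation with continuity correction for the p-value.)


Step 1: Combine and sort all 16 observations; assign midranks.
sorted (value, group): (5,X), (7,X), (15,X), (18,X), (23,Y), (25,X), (25,Y), (27,X), (28,X), (29,Y), (30,X), (30,Y), (34,Y), (37,Y), (38,Y), (39,Y)
ranks: 5->1, 7->2, 15->3, 18->4, 23->5, 25->6.5, 25->6.5, 27->8, 28->9, 29->10, 30->11.5, 30->11.5, 34->13, 37->14, 38->15, 39->16
Step 2: Rank sum for X: R1 = 1 + 2 + 3 + 4 + 6.5 + 8 + 9 + 11.5 = 45.
Step 3: U_X = R1 - n1(n1+1)/2 = 45 - 8*9/2 = 45 - 36 = 9.
       U_Y = n1*n2 - U_X = 64 - 9 = 55.
Step 4: Ties are present, so use the tie-corrected normal approximation (with continuity correction) for the p-value.
Step 5: p-value = 0.017959; compare to alpha = 0.05. reject H0.

U_X = 9, p = 0.017959, reject H0 at alpha = 0.05.


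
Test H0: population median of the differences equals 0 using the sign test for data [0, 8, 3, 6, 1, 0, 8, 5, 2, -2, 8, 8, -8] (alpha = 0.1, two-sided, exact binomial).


Step 1: Discard zero differences. Original n = 13; n_eff = number of nonzero differences = 11.
Nonzero differences (with sign): +8, +3, +6, +1, +8, +5, +2, -2, +8, +8, -8
Step 2: Count signs: positive = 9, negative = 2.
Step 3: Under H0: P(positive) = 0.5, so the number of positives S ~ Bin(11, 0.5).
Step 4: Two-sided exact p-value = sum of Bin(11,0.5) probabilities at or below the observed probability = 0.065430.
Step 5: alpha = 0.1. reject H0.

n_eff = 11, pos = 9, neg = 2, p = 0.065430, reject H0.


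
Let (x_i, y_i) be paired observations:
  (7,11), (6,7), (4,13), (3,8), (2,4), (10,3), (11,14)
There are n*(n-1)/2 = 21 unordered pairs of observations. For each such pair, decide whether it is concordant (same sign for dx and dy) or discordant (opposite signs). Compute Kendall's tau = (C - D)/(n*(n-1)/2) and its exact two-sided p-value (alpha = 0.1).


Step 1: Enumerate the 21 unordered pairs (i,j) with i<j and classify each by sign(x_j-x_i) * sign(y_j-y_i).
  (1,2):dx=-1,dy=-4->C; (1,3):dx=-3,dy=+2->D; (1,4):dx=-4,dy=-3->C; (1,5):dx=-5,dy=-7->C
  (1,6):dx=+3,dy=-8->D; (1,7):dx=+4,dy=+3->C; (2,3):dx=-2,dy=+6->D; (2,4):dx=-3,dy=+1->D
  (2,5):dx=-4,dy=-3->C; (2,6):dx=+4,dy=-4->D; (2,7):dx=+5,dy=+7->C; (3,4):dx=-1,dy=-5->C
  (3,5):dx=-2,dy=-9->C; (3,6):dx=+6,dy=-10->D; (3,7):dx=+7,dy=+1->C; (4,5):dx=-1,dy=-4->C
  (4,6):dx=+7,dy=-5->D; (4,7):dx=+8,dy=+6->C; (5,6):dx=+8,dy=-1->D; (5,7):dx=+9,dy=+10->C
  (6,7):dx=+1,dy=+11->C
Step 2: C = 13, D = 8, total pairs = 21.
Step 3: tau = (C - D)/(n(n-1)/2) = (13 - 8)/21 = 0.238095.
Step 4: Exact two-sided p-value (enumerate n! = 5040 permutations of y under H0): p = 0.561905.
Step 5: alpha = 0.1. fail to reject H0.

tau_b = 0.2381 (C=13, D=8), p = 0.561905, fail to reject H0.


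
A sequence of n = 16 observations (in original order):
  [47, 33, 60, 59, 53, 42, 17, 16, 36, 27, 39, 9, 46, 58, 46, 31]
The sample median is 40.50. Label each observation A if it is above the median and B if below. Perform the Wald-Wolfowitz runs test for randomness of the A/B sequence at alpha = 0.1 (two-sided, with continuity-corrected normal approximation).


Step 1: Compute median = 40.50; label A = above, B = below.
Labels in order: ABAAAABBBBBBAAAB  (n_A = 8, n_B = 8)
Step 2: Count runs R = 6.
Step 3: Under H0 (random ordering), E[R] = 2*n_A*n_B/(n_A+n_B) + 1 = 2*8*8/16 + 1 = 9.0000.
        Var[R] = 2*n_A*n_B*(2*n_A*n_B - n_A - n_B) / ((n_A+n_B)^2 * (n_A+n_B-1)) = 14336/3840 = 3.7333.
        SD[R] = 1.9322.
Step 4: Continuity-corrected z = (R + 0.5 - E[R]) / SD[R] = (6 + 0.5 - 9.0000) / 1.9322 = -1.2939.
Step 5: Two-sided p-value via normal approximation = 2*(1 - Phi(|z|)) = 0.195709.
Step 6: alpha = 0.1. fail to reject H0.

R = 6, z = -1.2939, p = 0.195709, fail to reject H0.


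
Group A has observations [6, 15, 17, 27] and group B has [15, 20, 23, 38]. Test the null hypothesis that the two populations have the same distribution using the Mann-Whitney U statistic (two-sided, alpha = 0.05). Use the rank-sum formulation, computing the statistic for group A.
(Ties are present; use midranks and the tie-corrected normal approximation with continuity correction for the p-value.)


Step 1: Combine and sort all 8 observations; assign midranks.
sorted (value, group): (6,X), (15,X), (15,Y), (17,X), (20,Y), (23,Y), (27,X), (38,Y)
ranks: 6->1, 15->2.5, 15->2.5, 17->4, 20->5, 23->6, 27->7, 38->8
Step 2: Rank sum for X: R1 = 1 + 2.5 + 4 + 7 = 14.5.
Step 3: U_X = R1 - n1(n1+1)/2 = 14.5 - 4*5/2 = 14.5 - 10 = 4.5.
       U_Y = n1*n2 - U_X = 16 - 4.5 = 11.5.
Step 4: Ties are present, so use the tie-corrected normal approximation (with continuity correction) for the p-value.
Step 5: p-value = 0.383630; compare to alpha = 0.05. fail to reject H0.

U_X = 4.5, p = 0.383630, fail to reject H0 at alpha = 0.05.


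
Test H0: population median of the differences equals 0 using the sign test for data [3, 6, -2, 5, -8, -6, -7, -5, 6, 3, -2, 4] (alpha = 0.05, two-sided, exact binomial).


Step 1: Discard zero differences. Original n = 12; n_eff = number of nonzero differences = 12.
Nonzero differences (with sign): +3, +6, -2, +5, -8, -6, -7, -5, +6, +3, -2, +4
Step 2: Count signs: positive = 6, negative = 6.
Step 3: Under H0: P(positive) = 0.5, so the number of positives S ~ Bin(12, 0.5).
Step 4: Two-sided exact p-value = sum of Bin(12,0.5) probabilities at or below the observed probability = 1.000000.
Step 5: alpha = 0.05. fail to reject H0.

n_eff = 12, pos = 6, neg = 6, p = 1.000000, fail to reject H0.


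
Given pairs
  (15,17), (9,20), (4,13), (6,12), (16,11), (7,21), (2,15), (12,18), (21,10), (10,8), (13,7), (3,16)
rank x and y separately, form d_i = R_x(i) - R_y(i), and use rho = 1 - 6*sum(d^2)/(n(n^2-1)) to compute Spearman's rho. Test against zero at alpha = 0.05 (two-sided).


Step 1: Rank x and y separately (midranks; no ties here).
rank(x): 15->10, 9->6, 4->3, 6->4, 16->11, 7->5, 2->1, 12->8, 21->12, 10->7, 13->9, 3->2
rank(y): 17->9, 20->11, 13->6, 12->5, 11->4, 21->12, 15->7, 18->10, 10->3, 8->2, 7->1, 16->8
Step 2: d_i = R_x(i) - R_y(i); compute d_i^2.
  (10-9)^2=1, (6-11)^2=25, (3-6)^2=9, (4-5)^2=1, (11-4)^2=49, (5-12)^2=49, (1-7)^2=36, (8-10)^2=4, (12-3)^2=81, (7-2)^2=25, (9-1)^2=64, (2-8)^2=36
sum(d^2) = 380.
Step 3: rho = 1 - 6*380 / (12*(12^2 - 1)) = 1 - 2280/1716 = -0.328671.
Step 4: Under H0, t = rho * sqrt((n-2)/(1-rho^2)) = -1.1005 ~ t(10).
Step 5: Two-sided p-value from the t-distribution with 10 df = 0.296904.
Step 6: alpha = 0.05. fail to reject H0.

rho = -0.3287, p = 0.296904, fail to reject H0 at alpha = 0.05.


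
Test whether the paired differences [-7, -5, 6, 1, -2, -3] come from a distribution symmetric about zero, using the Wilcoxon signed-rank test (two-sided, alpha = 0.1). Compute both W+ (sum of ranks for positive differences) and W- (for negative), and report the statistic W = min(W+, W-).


Step 1: Drop any zero differences (none here) and take |d_i|.
|d| = [7, 5, 6, 1, 2, 3]
Step 2: Midrank |d_i| (ties get averaged ranks).
ranks: |7|->6, |5|->4, |6|->5, |1|->1, |2|->2, |3|->3
Step 3: Attach original signs; sum ranks with positive sign and with negative sign.
W+ = 5 + 1 = 6
W- = 6 + 4 + 2 + 3 = 15
(Check: W+ + W- = 21 should equal n(n+1)/2 = 21.)
Step 4: Test statistic W = min(W+, W-) = 6.
Step 5: No ties, so the exact null distribution over the 2^6 = 64 sign assignments gives the two-sided p-value = 0.437500.
Step 6: alpha = 0.1. fail to reject H0.

W+ = 6, W- = 15, W = min = 6, p = 0.437500, fail to reject H0.


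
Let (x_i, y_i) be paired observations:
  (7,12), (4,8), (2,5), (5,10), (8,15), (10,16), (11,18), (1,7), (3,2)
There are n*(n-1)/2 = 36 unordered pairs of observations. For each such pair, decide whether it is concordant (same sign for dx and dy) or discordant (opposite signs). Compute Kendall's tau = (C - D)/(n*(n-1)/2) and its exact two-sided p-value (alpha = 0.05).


Step 1: Enumerate the 36 unordered pairs (i,j) with i<j and classify each by sign(x_j-x_i) * sign(y_j-y_i).
  (1,2):dx=-3,dy=-4->C; (1,3):dx=-5,dy=-7->C; (1,4):dx=-2,dy=-2->C; (1,5):dx=+1,dy=+3->C
  (1,6):dx=+3,dy=+4->C; (1,7):dx=+4,dy=+6->C; (1,8):dx=-6,dy=-5->C; (1,9):dx=-4,dy=-10->C
  (2,3):dx=-2,dy=-3->C; (2,4):dx=+1,dy=+2->C; (2,5):dx=+4,dy=+7->C; (2,6):dx=+6,dy=+8->C
  (2,7):dx=+7,dy=+10->C; (2,8):dx=-3,dy=-1->C; (2,9):dx=-1,dy=-6->C; (3,4):dx=+3,dy=+5->C
  (3,5):dx=+6,dy=+10->C; (3,6):dx=+8,dy=+11->C; (3,7):dx=+9,dy=+13->C; (3,8):dx=-1,dy=+2->D
  (3,9):dx=+1,dy=-3->D; (4,5):dx=+3,dy=+5->C; (4,6):dx=+5,dy=+6->C; (4,7):dx=+6,dy=+8->C
  (4,8):dx=-4,dy=-3->C; (4,9):dx=-2,dy=-8->C; (5,6):dx=+2,dy=+1->C; (5,7):dx=+3,dy=+3->C
  (5,8):dx=-7,dy=-8->C; (5,9):dx=-5,dy=-13->C; (6,7):dx=+1,dy=+2->C; (6,8):dx=-9,dy=-9->C
  (6,9):dx=-7,dy=-14->C; (7,8):dx=-10,dy=-11->C; (7,9):dx=-8,dy=-16->C; (8,9):dx=+2,dy=-5->D
Step 2: C = 33, D = 3, total pairs = 36.
Step 3: tau = (C - D)/(n(n-1)/2) = (33 - 3)/36 = 0.833333.
Step 4: Exact two-sided p-value (enumerate n! = 362880 permutations of y under H0): p = 0.000854.
Step 5: alpha = 0.05. reject H0.

tau_b = 0.8333 (C=33, D=3), p = 0.000854, reject H0.


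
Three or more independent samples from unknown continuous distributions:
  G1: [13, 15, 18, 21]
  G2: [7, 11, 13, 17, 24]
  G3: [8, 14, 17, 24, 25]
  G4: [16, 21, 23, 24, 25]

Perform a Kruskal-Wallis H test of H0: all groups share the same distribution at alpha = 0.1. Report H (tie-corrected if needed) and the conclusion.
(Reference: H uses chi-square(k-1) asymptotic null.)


Step 1: Combine all N = 19 observations and assign midranks.
sorted (value, group, rank): (7,G2,1), (8,G3,2), (11,G2,3), (13,G1,4.5), (13,G2,4.5), (14,G3,6), (15,G1,7), (16,G4,8), (17,G2,9.5), (17,G3,9.5), (18,G1,11), (21,G1,12.5), (21,G4,12.5), (23,G4,14), (24,G2,16), (24,G3,16), (24,G4,16), (25,G3,18.5), (25,G4,18.5)
Step 2: Sum ranks within each group.
R_1 = 35 (n_1 = 4)
R_2 = 34 (n_2 = 5)
R_3 = 52 (n_3 = 5)
R_4 = 69 (n_4 = 5)
Step 3: H = 12/(N(N+1)) * sum(R_i^2/n_i) - 3(N+1)
     = 12/(19*20) * (35^2/4 + 34^2/5 + 52^2/5 + 69^2/5) - 3*20
     = 0.031579 * 2030.45 - 60
     = 4.119474.
Step 4: Ties present; correction factor C = 1 - 48/(19^3 - 19) = 0.992982. Corrected H = 4.119474 / 0.992982 = 4.148587.
Step 5: Under H0, H ~ chi^2(3); p-value = 0.245860.
Step 6: alpha = 0.1. fail to reject H0.

H = 4.1486, df = 3, p = 0.245860, fail to reject H0.


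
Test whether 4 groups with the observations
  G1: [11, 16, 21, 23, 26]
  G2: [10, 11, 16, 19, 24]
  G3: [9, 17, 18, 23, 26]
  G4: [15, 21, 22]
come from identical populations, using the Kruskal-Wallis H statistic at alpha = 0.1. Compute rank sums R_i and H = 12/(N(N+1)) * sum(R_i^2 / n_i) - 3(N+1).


Step 1: Combine all N = 18 observations and assign midranks.
sorted (value, group, rank): (9,G3,1), (10,G2,2), (11,G1,3.5), (11,G2,3.5), (15,G4,5), (16,G1,6.5), (16,G2,6.5), (17,G3,8), (18,G3,9), (19,G2,10), (21,G1,11.5), (21,G4,11.5), (22,G4,13), (23,G1,14.5), (23,G3,14.5), (24,G2,16), (26,G1,17.5), (26,G3,17.5)
Step 2: Sum ranks within each group.
R_1 = 53.5 (n_1 = 5)
R_2 = 38 (n_2 = 5)
R_3 = 50 (n_3 = 5)
R_4 = 29.5 (n_4 = 3)
Step 3: H = 12/(N(N+1)) * sum(R_i^2/n_i) - 3(N+1)
     = 12/(18*19) * (53.5^2/5 + 38^2/5 + 50^2/5 + 29.5^2/3) - 3*19
     = 0.035088 * 1651.33 - 57
     = 0.941520.
Step 4: Ties present; correction factor C = 1 - 30/(18^3 - 18) = 0.994840. Corrected H = 0.941520 / 0.994840 = 0.946404.
Step 5: Under H0, H ~ chi^2(3); p-value = 0.814217.
Step 6: alpha = 0.1. fail to reject H0.

H = 0.9464, df = 3, p = 0.814217, fail to reject H0.


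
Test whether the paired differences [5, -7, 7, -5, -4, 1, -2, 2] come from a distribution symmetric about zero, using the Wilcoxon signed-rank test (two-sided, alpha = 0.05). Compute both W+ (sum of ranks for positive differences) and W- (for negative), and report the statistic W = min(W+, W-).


Step 1: Drop any zero differences (none here) and take |d_i|.
|d| = [5, 7, 7, 5, 4, 1, 2, 2]
Step 2: Midrank |d_i| (ties get averaged ranks).
ranks: |5|->5.5, |7|->7.5, |7|->7.5, |5|->5.5, |4|->4, |1|->1, |2|->2.5, |2|->2.5
Step 3: Attach original signs; sum ranks with positive sign and with negative sign.
W+ = 5.5 + 7.5 + 1 + 2.5 = 16.5
W- = 7.5 + 5.5 + 4 + 2.5 = 19.5
(Check: W+ + W- = 36 should equal n(n+1)/2 = 36.)
Step 4: Test statistic W = min(W+, W-) = 16.5.
Step 5: Ties in |d|, so use the tie-corrected normal approximation.
        E[W] = n(n+1)/4 = 8*9/4 = 18.
        Tie groups: |d|=2 (t=2), |d|=5 (t=2), |d|=7 (t=2); sum(t^3 - t) = 18.
        Var[W] = n(n+1)(2n+1)/24 - sum(t^3-t)/48 = 1224/24 - 18/48 = 50.625.
        z = (W - E[W]) / sqrt(Var[W]) = (16.5 - 18) / 7.1151 = -0.2108.
        Two-sided p = 2*Phi(z) = 0.833029.
Step 6: alpha = 0.05. fail to reject H0.

W+ = 16.5, W- = 19.5, W = min = 16.5, p = 0.833029, fail to reject H0.


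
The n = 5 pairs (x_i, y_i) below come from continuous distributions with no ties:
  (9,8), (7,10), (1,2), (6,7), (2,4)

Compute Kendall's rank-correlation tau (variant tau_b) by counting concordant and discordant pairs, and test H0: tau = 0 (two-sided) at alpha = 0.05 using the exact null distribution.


Step 1: Enumerate the 10 unordered pairs (i,j) with i<j and classify each by sign(x_j-x_i) * sign(y_j-y_i).
  (1,2):dx=-2,dy=+2->D; (1,3):dx=-8,dy=-6->C; (1,4):dx=-3,dy=-1->C; (1,5):dx=-7,dy=-4->C
  (2,3):dx=-6,dy=-8->C; (2,4):dx=-1,dy=-3->C; (2,5):dx=-5,dy=-6->C; (3,4):dx=+5,dy=+5->C
  (3,5):dx=+1,dy=+2->C; (4,5):dx=-4,dy=-3->C
Step 2: C = 9, D = 1, total pairs = 10.
Step 3: tau = (C - D)/(n(n-1)/2) = (9 - 1)/10 = 0.800000.
Step 4: Exact two-sided p-value (enumerate n! = 120 permutations of y under H0): p = 0.083333.
Step 5: alpha = 0.05. fail to reject H0.

tau_b = 0.8000 (C=9, D=1), p = 0.083333, fail to reject H0.


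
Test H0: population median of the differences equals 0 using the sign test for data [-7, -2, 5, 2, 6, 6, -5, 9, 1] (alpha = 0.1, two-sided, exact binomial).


Step 1: Discard zero differences. Original n = 9; n_eff = number of nonzero differences = 9.
Nonzero differences (with sign): -7, -2, +5, +2, +6, +6, -5, +9, +1
Step 2: Count signs: positive = 6, negative = 3.
Step 3: Under H0: P(positive) = 0.5, so the number of positives S ~ Bin(9, 0.5).
Step 4: Two-sided exact p-value = sum of Bin(9,0.5) probabilities at or below the observed probability = 0.507812.
Step 5: alpha = 0.1. fail to reject H0.

n_eff = 9, pos = 6, neg = 3, p = 0.507812, fail to reject H0.


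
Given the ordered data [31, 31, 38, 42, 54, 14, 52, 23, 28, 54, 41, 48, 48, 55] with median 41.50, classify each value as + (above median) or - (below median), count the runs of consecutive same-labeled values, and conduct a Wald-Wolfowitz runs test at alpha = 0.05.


Step 1: Compute median = 41.50; label A = above, B = below.
Labels in order: BBBAABABBABAAA  (n_A = 7, n_B = 7)
Step 2: Count runs R = 8.
Step 3: Under H0 (random ordering), E[R] = 2*n_A*n_B/(n_A+n_B) + 1 = 2*7*7/14 + 1 = 8.0000.
        Var[R] = 2*n_A*n_B*(2*n_A*n_B - n_A - n_B) / ((n_A+n_B)^2 * (n_A+n_B-1)) = 8232/2548 = 3.2308.
        SD[R] = 1.7974.
Step 4: R = E[R], so z = 0 with no continuity correction.
Step 5: Two-sided p-value via normal approximation = 2*(1 - Phi(|z|)) = 1.000000.
Step 6: alpha = 0.05. fail to reject H0.

R = 8, z = 0.0000, p = 1.000000, fail to reject H0.


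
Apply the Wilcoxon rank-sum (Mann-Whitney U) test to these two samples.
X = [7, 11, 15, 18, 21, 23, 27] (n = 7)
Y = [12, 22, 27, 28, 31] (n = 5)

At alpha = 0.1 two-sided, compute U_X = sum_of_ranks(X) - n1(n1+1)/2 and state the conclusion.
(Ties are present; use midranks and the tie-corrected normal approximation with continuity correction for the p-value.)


Step 1: Combine and sort all 12 observations; assign midranks.
sorted (value, group): (7,X), (11,X), (12,Y), (15,X), (18,X), (21,X), (22,Y), (23,X), (27,X), (27,Y), (28,Y), (31,Y)
ranks: 7->1, 11->2, 12->3, 15->4, 18->5, 21->6, 22->7, 23->8, 27->9.5, 27->9.5, 28->11, 31->12
Step 2: Rank sum for X: R1 = 1 + 2 + 4 + 5 + 6 + 8 + 9.5 = 35.5.
Step 3: U_X = R1 - n1(n1+1)/2 = 35.5 - 7*8/2 = 35.5 - 28 = 7.5.
       U_Y = n1*n2 - U_X = 35 - 7.5 = 27.5.
Step 4: Ties are present, so use the tie-corrected normal approximation (with continuity correction) for the p-value.
Step 5: p-value = 0.122225; compare to alpha = 0.1. fail to reject H0.

U_X = 7.5, p = 0.122225, fail to reject H0 at alpha = 0.1.


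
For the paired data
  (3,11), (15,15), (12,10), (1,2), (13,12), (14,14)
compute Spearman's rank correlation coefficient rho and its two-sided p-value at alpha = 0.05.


Step 1: Rank x and y separately (midranks; no ties here).
rank(x): 3->2, 15->6, 12->3, 1->1, 13->4, 14->5
rank(y): 11->3, 15->6, 10->2, 2->1, 12->4, 14->5
Step 2: d_i = R_x(i) - R_y(i); compute d_i^2.
  (2-3)^2=1, (6-6)^2=0, (3-2)^2=1, (1-1)^2=0, (4-4)^2=0, (5-5)^2=0
sum(d^2) = 2.
Step 3: rho = 1 - 6*2 / (6*(6^2 - 1)) = 1 - 12/210 = 0.942857.
Step 4: Under H0, t = rho * sqrt((n-2)/(1-rho^2)) = 5.6595 ~ t(4).
Step 5: Two-sided p-value from the t-distribution with 4 df = 0.004805.
Step 6: alpha = 0.05. reject H0.

rho = 0.9429, p = 0.004805, reject H0 at alpha = 0.05.


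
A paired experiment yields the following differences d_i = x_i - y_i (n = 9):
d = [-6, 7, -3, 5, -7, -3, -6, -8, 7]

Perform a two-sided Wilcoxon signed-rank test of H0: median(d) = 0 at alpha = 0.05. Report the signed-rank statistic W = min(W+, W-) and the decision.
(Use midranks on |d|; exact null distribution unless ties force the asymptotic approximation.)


Step 1: Drop any zero differences (none here) and take |d_i|.
|d| = [6, 7, 3, 5, 7, 3, 6, 8, 7]
Step 2: Midrank |d_i| (ties get averaged ranks).
ranks: |6|->4.5, |7|->7, |3|->1.5, |5|->3, |7|->7, |3|->1.5, |6|->4.5, |8|->9, |7|->7
Step 3: Attach original signs; sum ranks with positive sign and with negative sign.
W+ = 7 + 3 + 7 = 17
W- = 4.5 + 1.5 + 7 + 1.5 + 4.5 + 9 = 28
(Check: W+ + W- = 45 should equal n(n+1)/2 = 45.)
Step 4: Test statistic W = min(W+, W-) = 17.
Step 5: Ties in |d|, so use the tie-corrected normal approximation.
        E[W] = n(n+1)/4 = 9*10/4 = 22.5.
        Tie groups: |d|=3 (t=2), |d|=6 (t=2), |d|=7 (t=3); sum(t^3 - t) = 36.
        Var[W] = n(n+1)(2n+1)/24 - sum(t^3-t)/48 = 1710/24 - 36/48 = 70.5.
        z = (W - E[W]) / sqrt(Var[W]) = (17 - 22.5) / 8.3964 = -0.6550.
        Two-sided p = 2*Phi(z) = 0.512442.
Step 6: alpha = 0.05. fail to reject H0.

W+ = 17, W- = 28, W = min = 17, p = 0.512442, fail to reject H0.


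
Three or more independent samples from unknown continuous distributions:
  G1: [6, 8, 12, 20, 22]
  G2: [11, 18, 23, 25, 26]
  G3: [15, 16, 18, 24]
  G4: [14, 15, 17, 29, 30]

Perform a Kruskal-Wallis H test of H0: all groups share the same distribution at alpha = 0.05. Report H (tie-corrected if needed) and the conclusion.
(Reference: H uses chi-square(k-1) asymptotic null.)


Step 1: Combine all N = 19 observations and assign midranks.
sorted (value, group, rank): (6,G1,1), (8,G1,2), (11,G2,3), (12,G1,4), (14,G4,5), (15,G3,6.5), (15,G4,6.5), (16,G3,8), (17,G4,9), (18,G2,10.5), (18,G3,10.5), (20,G1,12), (22,G1,13), (23,G2,14), (24,G3,15), (25,G2,16), (26,G2,17), (29,G4,18), (30,G4,19)
Step 2: Sum ranks within each group.
R_1 = 32 (n_1 = 5)
R_2 = 60.5 (n_2 = 5)
R_3 = 40 (n_3 = 4)
R_4 = 57.5 (n_4 = 5)
Step 3: H = 12/(N(N+1)) * sum(R_i^2/n_i) - 3(N+1)
     = 12/(19*20) * (32^2/5 + 60.5^2/5 + 40^2/4 + 57.5^2/5) - 3*20
     = 0.031579 * 1998.1 - 60
     = 3.097895.
Step 4: Ties present; correction factor C = 1 - 12/(19^3 - 19) = 0.998246. Corrected H = 3.097895 / 0.998246 = 3.103339.
Step 5: Under H0, H ~ chi^2(3); p-value = 0.375965.
Step 6: alpha = 0.05. fail to reject H0.

H = 3.1033, df = 3, p = 0.375965, fail to reject H0.


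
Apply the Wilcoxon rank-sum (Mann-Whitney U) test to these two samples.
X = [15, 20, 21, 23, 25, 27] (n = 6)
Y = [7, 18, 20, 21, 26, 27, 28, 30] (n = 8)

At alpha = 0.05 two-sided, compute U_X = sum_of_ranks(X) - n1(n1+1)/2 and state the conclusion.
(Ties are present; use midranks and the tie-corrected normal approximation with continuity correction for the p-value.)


Step 1: Combine and sort all 14 observations; assign midranks.
sorted (value, group): (7,Y), (15,X), (18,Y), (20,X), (20,Y), (21,X), (21,Y), (23,X), (25,X), (26,Y), (27,X), (27,Y), (28,Y), (30,Y)
ranks: 7->1, 15->2, 18->3, 20->4.5, 20->4.5, 21->6.5, 21->6.5, 23->8, 25->9, 26->10, 27->11.5, 27->11.5, 28->13, 30->14
Step 2: Rank sum for X: R1 = 2 + 4.5 + 6.5 + 8 + 9 + 11.5 = 41.5.
Step 3: U_X = R1 - n1(n1+1)/2 = 41.5 - 6*7/2 = 41.5 - 21 = 20.5.
       U_Y = n1*n2 - U_X = 48 - 20.5 = 27.5.
Step 4: Ties are present, so use the tie-corrected normal approximation (with continuity correction) for the p-value.
Step 5: p-value = 0.697586; compare to alpha = 0.05. fail to reject H0.

U_X = 20.5, p = 0.697586, fail to reject H0 at alpha = 0.05.


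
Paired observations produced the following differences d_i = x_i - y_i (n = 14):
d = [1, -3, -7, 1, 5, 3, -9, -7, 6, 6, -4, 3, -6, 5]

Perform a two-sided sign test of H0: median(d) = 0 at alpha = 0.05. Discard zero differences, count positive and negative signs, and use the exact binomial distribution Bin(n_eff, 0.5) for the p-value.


Step 1: Discard zero differences. Original n = 14; n_eff = number of nonzero differences = 14.
Nonzero differences (with sign): +1, -3, -7, +1, +5, +3, -9, -7, +6, +6, -4, +3, -6, +5
Step 2: Count signs: positive = 8, negative = 6.
Step 3: Under H0: P(positive) = 0.5, so the number of positives S ~ Bin(14, 0.5).
Step 4: Two-sided exact p-value = sum of Bin(14,0.5) probabilities at or below the observed probability = 0.790527.
Step 5: alpha = 0.05. fail to reject H0.

n_eff = 14, pos = 8, neg = 6, p = 0.790527, fail to reject H0.


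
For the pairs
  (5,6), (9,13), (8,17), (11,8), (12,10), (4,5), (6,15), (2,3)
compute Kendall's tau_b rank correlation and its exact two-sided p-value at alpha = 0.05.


Step 1: Enumerate the 28 unordered pairs (i,j) with i<j and classify each by sign(x_j-x_i) * sign(y_j-y_i).
  (1,2):dx=+4,dy=+7->C; (1,3):dx=+3,dy=+11->C; (1,4):dx=+6,dy=+2->C; (1,5):dx=+7,dy=+4->C
  (1,6):dx=-1,dy=-1->C; (1,7):dx=+1,dy=+9->C; (1,8):dx=-3,dy=-3->C; (2,3):dx=-1,dy=+4->D
  (2,4):dx=+2,dy=-5->D; (2,5):dx=+3,dy=-3->D; (2,6):dx=-5,dy=-8->C; (2,7):dx=-3,dy=+2->D
  (2,8):dx=-7,dy=-10->C; (3,4):dx=+3,dy=-9->D; (3,5):dx=+4,dy=-7->D; (3,6):dx=-4,dy=-12->C
  (3,7):dx=-2,dy=-2->C; (3,8):dx=-6,dy=-14->C; (4,5):dx=+1,dy=+2->C; (4,6):dx=-7,dy=-3->C
  (4,7):dx=-5,dy=+7->D; (4,8):dx=-9,dy=-5->C; (5,6):dx=-8,dy=-5->C; (5,7):dx=-6,dy=+5->D
  (5,8):dx=-10,dy=-7->C; (6,7):dx=+2,dy=+10->C; (6,8):dx=-2,dy=-2->C; (7,8):dx=-4,dy=-12->C
Step 2: C = 20, D = 8, total pairs = 28.
Step 3: tau = (C - D)/(n(n-1)/2) = (20 - 8)/28 = 0.428571.
Step 4: Exact two-sided p-value (enumerate n! = 40320 permutations of y under H0): p = 0.178869.
Step 5: alpha = 0.05. fail to reject H0.

tau_b = 0.4286 (C=20, D=8), p = 0.178869, fail to reject H0.


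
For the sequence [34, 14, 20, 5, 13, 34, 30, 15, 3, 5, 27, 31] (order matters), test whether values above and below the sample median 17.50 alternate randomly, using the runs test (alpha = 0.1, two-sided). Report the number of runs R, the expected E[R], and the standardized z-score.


Step 1: Compute median = 17.50; label A = above, B = below.
Labels in order: ABABBAABBBAA  (n_A = 6, n_B = 6)
Step 2: Count runs R = 7.
Step 3: Under H0 (random ordering), E[R] = 2*n_A*n_B/(n_A+n_B) + 1 = 2*6*6/12 + 1 = 7.0000.
        Var[R] = 2*n_A*n_B*(2*n_A*n_B - n_A - n_B) / ((n_A+n_B)^2 * (n_A+n_B-1)) = 4320/1584 = 2.7273.
        SD[R] = 1.6514.
Step 4: R = E[R], so z = 0 with no continuity correction.
Step 5: Two-sided p-value via normal approximation = 2*(1 - Phi(|z|)) = 1.000000.
Step 6: alpha = 0.1. fail to reject H0.

R = 7, z = 0.0000, p = 1.000000, fail to reject H0.


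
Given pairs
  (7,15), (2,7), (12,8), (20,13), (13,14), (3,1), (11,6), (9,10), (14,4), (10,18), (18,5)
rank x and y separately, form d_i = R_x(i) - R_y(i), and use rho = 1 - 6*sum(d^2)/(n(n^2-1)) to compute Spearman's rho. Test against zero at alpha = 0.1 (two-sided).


Step 1: Rank x and y separately (midranks; no ties here).
rank(x): 7->3, 2->1, 12->7, 20->11, 13->8, 3->2, 11->6, 9->4, 14->9, 10->5, 18->10
rank(y): 15->10, 7->5, 8->6, 13->8, 14->9, 1->1, 6->4, 10->7, 4->2, 18->11, 5->3
Step 2: d_i = R_x(i) - R_y(i); compute d_i^2.
  (3-10)^2=49, (1-5)^2=16, (7-6)^2=1, (11-8)^2=9, (8-9)^2=1, (2-1)^2=1, (6-4)^2=4, (4-7)^2=9, (9-2)^2=49, (5-11)^2=36, (10-3)^2=49
sum(d^2) = 224.
Step 3: rho = 1 - 6*224 / (11*(11^2 - 1)) = 1 - 1344/1320 = -0.018182.
Step 4: Under H0, t = rho * sqrt((n-2)/(1-rho^2)) = -0.0546 ~ t(9).
Step 5: Two-sided p-value from the t-distribution with 9 df = 0.957685.
Step 6: alpha = 0.1. fail to reject H0.

rho = -0.0182, p = 0.957685, fail to reject H0 at alpha = 0.1.
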